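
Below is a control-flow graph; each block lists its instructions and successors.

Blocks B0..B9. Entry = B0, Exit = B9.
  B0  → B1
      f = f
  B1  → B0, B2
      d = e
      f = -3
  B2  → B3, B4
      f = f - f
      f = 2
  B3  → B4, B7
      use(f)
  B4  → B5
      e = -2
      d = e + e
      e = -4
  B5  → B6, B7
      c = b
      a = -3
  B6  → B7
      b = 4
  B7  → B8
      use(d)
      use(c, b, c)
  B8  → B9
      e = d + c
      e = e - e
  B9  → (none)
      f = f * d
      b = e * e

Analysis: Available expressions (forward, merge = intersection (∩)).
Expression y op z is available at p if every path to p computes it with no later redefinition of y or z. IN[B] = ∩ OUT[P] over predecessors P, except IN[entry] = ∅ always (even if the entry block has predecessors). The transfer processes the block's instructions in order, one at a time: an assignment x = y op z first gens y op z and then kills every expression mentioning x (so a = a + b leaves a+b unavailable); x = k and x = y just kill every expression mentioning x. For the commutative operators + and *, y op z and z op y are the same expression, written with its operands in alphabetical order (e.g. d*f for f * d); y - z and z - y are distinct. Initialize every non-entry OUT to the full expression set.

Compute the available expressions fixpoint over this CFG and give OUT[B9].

Answer: {c+d, e*e}

Working:
Per-block solution:
  B0: | IN={} | OUT={}
  B1: | IN={} | OUT={}
  B2: | IN={} | OUT={}
  B3: | IN={} | OUT={}
  B4: | IN={} | OUT={}
  B5: | IN={} | OUT={}
  B6: | IN={} | OUT={}
  B7: | IN={} | OUT={}
  B8: | IN={} | OUT={c+d}
  B9: | IN={c+d} | OUT={c+d, e*e}

Merge at B9: IN[B9] = OUT[B8] = {c+d}
Applying B9's transfer function to that IN value gives OUT[B9] (row B9 above).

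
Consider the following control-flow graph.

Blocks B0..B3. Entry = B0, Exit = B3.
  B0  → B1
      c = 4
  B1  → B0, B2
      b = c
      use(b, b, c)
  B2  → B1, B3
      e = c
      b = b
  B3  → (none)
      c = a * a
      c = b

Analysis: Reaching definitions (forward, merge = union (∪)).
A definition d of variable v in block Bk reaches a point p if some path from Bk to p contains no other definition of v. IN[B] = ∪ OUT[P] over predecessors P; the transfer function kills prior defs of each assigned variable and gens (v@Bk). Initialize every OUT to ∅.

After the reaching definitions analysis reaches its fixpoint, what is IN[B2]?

Converged values:
  B0:  IN={b@B1, c@B0, e@B2}  OUT={b@B1, c@B0, e@B2}
  B1:  IN={b@B1, b@B2, c@B0, e@B2}  OUT={b@B1, c@B0, e@B2}
  B2:  IN={b@B1, c@B0, e@B2}  OUT={b@B2, c@B0, e@B2}
  B3:  IN={b@B2, c@B0, e@B2}  OUT={b@B2, c@B3, e@B2}

Merge at B2: IN[B2] = OUT[B1] = {b@B1, c@B0, e@B2}

Answer: {b@B1, c@B0, e@B2}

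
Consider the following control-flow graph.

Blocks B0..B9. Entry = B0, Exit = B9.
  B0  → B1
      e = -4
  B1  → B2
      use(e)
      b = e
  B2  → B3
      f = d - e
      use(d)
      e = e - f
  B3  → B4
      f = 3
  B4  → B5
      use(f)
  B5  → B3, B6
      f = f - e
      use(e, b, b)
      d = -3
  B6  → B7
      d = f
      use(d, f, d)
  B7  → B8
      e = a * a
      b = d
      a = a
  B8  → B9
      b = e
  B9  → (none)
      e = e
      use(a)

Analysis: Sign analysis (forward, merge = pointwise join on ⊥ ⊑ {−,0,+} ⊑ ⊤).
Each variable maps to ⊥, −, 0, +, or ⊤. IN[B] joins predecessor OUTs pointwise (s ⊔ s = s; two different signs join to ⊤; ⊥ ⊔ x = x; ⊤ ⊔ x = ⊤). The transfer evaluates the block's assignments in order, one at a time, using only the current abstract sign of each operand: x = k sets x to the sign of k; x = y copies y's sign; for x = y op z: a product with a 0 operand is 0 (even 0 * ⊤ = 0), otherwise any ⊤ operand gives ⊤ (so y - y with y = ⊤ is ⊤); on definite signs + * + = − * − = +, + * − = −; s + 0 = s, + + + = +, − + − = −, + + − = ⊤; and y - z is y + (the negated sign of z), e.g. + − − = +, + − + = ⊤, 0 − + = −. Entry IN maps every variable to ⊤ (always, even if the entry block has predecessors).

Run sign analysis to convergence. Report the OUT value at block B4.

Answer: {a: ⊤, b: -, c: ⊤, d: ⊤, e: ⊤, f: +}

Trace:
Converged values:
  B0:   IN=(all ⊤)   OUT={e:-; rest ⊤}
  B1:   IN={e:-; rest ⊤}   OUT={b:-, e:-; rest ⊤}
  B2:   IN={b:-, e:-; rest ⊤}   OUT={b:-; rest ⊤}
  B3:   IN={b:-; rest ⊤}   OUT={b:-, f:+; rest ⊤}
  B4:   IN={b:-, f:+; rest ⊤}   OUT={b:-, f:+; rest ⊤}
  B5:   IN={b:-, f:+; rest ⊤}   OUT={b:-, d:-; rest ⊤}
  B6:   IN={b:-, d:-; rest ⊤}   OUT={b:-; rest ⊤}
  B7:   IN={b:-; rest ⊤}   OUT=(all ⊤)
  B8:   IN=(all ⊤)   OUT=(all ⊤)
  B9:   IN=(all ⊤)   OUT=(all ⊤)

Merge at B4: IN[B4] = OUT[B3] = {a: ⊤, b: -, c: ⊤, d: ⊤, e: ⊤, f: +}
Applying B4's transfer function to that IN value gives OUT[B4] (row B4 above).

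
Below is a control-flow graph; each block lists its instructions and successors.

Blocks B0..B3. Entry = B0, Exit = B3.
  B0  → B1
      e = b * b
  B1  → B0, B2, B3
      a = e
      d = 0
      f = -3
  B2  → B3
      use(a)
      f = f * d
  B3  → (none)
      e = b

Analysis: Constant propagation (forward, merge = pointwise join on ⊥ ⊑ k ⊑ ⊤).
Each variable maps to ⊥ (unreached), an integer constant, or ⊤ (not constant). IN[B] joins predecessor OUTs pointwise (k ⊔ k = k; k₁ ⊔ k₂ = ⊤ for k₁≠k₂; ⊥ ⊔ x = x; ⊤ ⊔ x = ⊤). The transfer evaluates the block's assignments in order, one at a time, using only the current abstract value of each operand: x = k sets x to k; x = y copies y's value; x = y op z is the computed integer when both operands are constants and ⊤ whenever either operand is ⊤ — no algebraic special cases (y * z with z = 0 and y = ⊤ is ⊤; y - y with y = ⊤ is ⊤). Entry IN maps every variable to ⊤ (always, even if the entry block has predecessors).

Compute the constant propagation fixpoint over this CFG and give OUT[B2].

Converged values:
  B0:   IN=(all ⊤)   OUT=(all ⊤)
  B1:   IN=(all ⊤)   OUT={d:0, f:-3; rest ⊤}
  B2:   IN={d:0, f:-3; rest ⊤}   OUT={d:0, f:0; rest ⊤}
  B3:   IN={d:0; rest ⊤}   OUT={d:0; rest ⊤}

Merge at B2: IN[B2] = OUT[B1] = {a: ⊤, b: ⊤, c: ⊤, d: 0, e: ⊤, f: -3}
Applying B2's transfer function to that IN value gives OUT[B2] (row B2 above).

Answer: {a: ⊤, b: ⊤, c: ⊤, d: 0, e: ⊤, f: 0}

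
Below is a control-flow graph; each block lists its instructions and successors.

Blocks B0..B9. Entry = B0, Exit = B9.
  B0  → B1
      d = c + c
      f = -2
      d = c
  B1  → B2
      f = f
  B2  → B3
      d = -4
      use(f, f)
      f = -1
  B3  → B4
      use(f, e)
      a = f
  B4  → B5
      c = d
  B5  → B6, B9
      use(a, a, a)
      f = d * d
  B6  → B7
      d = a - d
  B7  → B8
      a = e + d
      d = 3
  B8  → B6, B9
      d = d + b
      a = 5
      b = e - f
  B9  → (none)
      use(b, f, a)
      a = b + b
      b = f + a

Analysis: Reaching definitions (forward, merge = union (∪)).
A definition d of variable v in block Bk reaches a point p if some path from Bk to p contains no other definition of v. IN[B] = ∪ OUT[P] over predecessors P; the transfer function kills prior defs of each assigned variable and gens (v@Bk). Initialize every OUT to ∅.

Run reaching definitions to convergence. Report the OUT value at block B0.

Answer: {d@B0, f@B0}

Derivation:
Fixpoint table:
  B0:  IN={}  OUT={d@B0, f@B0}
  B1:  IN={d@B0, f@B0}  OUT={d@B0, f@B1}
  B2:  IN={d@B0, f@B1}  OUT={d@B2, f@B2}
  B3:  IN={d@B2, f@B2}  OUT={a@B3, d@B2, f@B2}
  B4:  IN={a@B3, d@B2, f@B2}  OUT={a@B3, c@B4, d@B2, f@B2}
  B5:  IN={a@B3, c@B4, d@B2, f@B2}  OUT={a@B3, c@B4, d@B2, f@B5}
  B6:  IN={a@B3, a@B8, b@B8, c@B4, d@B2, d@B8, f@B5}  OUT={a@B3, a@B8, b@B8, c@B4, d@B6, f@B5}
  B7:  IN={a@B3, a@B8, b@B8, c@B4, d@B6, f@B5}  OUT={a@B7, b@B8, c@B4, d@B7, f@B5}
  B8:  IN={a@B7, b@B8, c@B4, d@B7, f@B5}  OUT={a@B8, b@B8, c@B4, d@B8, f@B5}
  B9:  IN={a@B3, a@B8, b@B8, c@B4, d@B2, d@B8, f@B5}  OUT={a@B9, b@B9, c@B4, d@B2, d@B8, f@B5}

B0 is the boundary node: IN[B0] = {}
Applying B0's transfer function to that IN value gives OUT[B0] (row B0 above).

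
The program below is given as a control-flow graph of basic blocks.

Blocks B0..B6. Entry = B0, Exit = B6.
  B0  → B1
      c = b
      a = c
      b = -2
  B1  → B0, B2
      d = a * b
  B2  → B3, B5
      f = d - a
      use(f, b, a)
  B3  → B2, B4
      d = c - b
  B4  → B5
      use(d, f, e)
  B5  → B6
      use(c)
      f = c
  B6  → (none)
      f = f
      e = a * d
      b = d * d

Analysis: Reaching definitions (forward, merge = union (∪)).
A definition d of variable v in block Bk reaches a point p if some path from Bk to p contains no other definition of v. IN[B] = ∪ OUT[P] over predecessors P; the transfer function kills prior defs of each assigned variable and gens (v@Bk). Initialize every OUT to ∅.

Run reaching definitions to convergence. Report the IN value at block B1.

Fixpoint table:
  B0:  IN={a@B0, b@B0, c@B0, d@B1}  OUT={a@B0, b@B0, c@B0, d@B1}
  B1:  IN={a@B0, b@B0, c@B0, d@B1}  OUT={a@B0, b@B0, c@B0, d@B1}
  B2:  IN={a@B0, b@B0, c@B0, d@B1, d@B3, f@B2}  OUT={a@B0, b@B0, c@B0, d@B1, d@B3, f@B2}
  B3:  IN={a@B0, b@B0, c@B0, d@B1, d@B3, f@B2}  OUT={a@B0, b@B0, c@B0, d@B3, f@B2}
  B4:  IN={a@B0, b@B0, c@B0, d@B3, f@B2}  OUT={a@B0, b@B0, c@B0, d@B3, f@B2}
  B5:  IN={a@B0, b@B0, c@B0, d@B1, d@B3, f@B2}  OUT={a@B0, b@B0, c@B0, d@B1, d@B3, f@B5}
  B6:  IN={a@B0, b@B0, c@B0, d@B1, d@B3, f@B5}  OUT={a@B0, b@B6, c@B0, d@B1, d@B3, e@B6, f@B6}

Merge at B1: IN[B1] = OUT[B0] = {a@B0, b@B0, c@B0, d@B1}

Answer: {a@B0, b@B0, c@B0, d@B1}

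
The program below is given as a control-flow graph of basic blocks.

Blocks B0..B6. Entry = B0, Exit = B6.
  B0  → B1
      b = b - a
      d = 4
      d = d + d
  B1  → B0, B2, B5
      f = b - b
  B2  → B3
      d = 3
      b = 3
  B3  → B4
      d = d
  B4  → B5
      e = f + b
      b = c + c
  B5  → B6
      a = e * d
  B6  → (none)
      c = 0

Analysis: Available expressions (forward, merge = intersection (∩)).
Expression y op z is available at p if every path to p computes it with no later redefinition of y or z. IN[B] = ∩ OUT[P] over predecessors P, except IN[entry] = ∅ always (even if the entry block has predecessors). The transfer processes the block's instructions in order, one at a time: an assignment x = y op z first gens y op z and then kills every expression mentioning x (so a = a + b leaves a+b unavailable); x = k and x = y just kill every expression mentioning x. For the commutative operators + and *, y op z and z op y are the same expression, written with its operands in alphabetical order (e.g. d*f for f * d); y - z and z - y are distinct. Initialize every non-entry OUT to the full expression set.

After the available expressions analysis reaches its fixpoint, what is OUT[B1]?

Answer: {b-b}

Derivation:
Fixpoint table:
  B0:   IN={}   OUT={}
  B1:   IN={}   OUT={b-b}
  B2:   IN={b-b}   OUT={}
  B3:   IN={}   OUT={}
  B4:   IN={}   OUT={c+c}
  B5:   IN={}   OUT={d*e}
  B6:   IN={d*e}   OUT={d*e}

Merge at B1: IN[B1] = OUT[B0] = {}
Applying B1's transfer function to that IN value gives OUT[B1] (row B1 above).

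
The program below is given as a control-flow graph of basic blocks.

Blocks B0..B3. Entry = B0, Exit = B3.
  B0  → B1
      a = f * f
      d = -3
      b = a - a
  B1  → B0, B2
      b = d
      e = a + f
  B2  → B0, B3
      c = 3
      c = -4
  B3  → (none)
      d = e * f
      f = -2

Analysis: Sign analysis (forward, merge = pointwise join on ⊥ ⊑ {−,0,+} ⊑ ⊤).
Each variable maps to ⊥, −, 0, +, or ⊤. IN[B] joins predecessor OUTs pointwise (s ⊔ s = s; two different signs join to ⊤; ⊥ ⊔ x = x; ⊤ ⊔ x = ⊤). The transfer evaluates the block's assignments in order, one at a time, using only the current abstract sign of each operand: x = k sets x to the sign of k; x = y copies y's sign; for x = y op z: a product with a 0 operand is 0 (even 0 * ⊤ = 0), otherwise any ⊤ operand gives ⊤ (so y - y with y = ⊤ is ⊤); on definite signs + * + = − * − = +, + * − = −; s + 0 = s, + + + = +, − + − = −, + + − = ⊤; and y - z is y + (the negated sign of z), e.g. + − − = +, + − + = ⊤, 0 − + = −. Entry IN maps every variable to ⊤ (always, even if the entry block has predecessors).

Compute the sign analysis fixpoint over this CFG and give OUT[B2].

Answer: {a: ⊤, b: -, c: -, d: -, e: ⊤, f: ⊤}

Working:
Converged values:
  B0: | IN=(all ⊤) | OUT={d:-; rest ⊤}
  B1: | IN={d:-; rest ⊤} | OUT={b:-, d:-; rest ⊤}
  B2: | IN={b:-, d:-; rest ⊤} | OUT={b:-, c:-, d:-; rest ⊤}
  B3: | IN={b:-, c:-, d:-; rest ⊤} | OUT={b:-, c:-, f:-; rest ⊤}

Merge at B2: IN[B2] = OUT[B1] = {a: ⊤, b: -, c: ⊤, d: -, e: ⊤, f: ⊤}
Applying B2's transfer function to that IN value gives OUT[B2] (row B2 above).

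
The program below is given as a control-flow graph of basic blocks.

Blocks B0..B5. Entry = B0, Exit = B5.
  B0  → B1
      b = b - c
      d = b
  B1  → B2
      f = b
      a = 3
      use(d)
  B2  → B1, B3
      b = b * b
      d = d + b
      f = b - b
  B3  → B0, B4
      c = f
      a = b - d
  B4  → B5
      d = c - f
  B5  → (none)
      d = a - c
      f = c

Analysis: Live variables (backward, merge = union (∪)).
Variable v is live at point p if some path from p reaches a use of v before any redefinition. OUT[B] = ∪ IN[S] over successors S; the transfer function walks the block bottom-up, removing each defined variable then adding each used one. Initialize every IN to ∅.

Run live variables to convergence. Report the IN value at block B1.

Answer: {b, d}

Working:
Per-block solution:
  B0: | IN={b, c} | OUT={b, d}
  B1: | IN={b, d} | OUT={b, d}
  B2: | IN={b, d} | OUT={b, d, f}
  B3: | IN={b, d, f} | OUT={a, b, c, f}
  B4: | IN={a, c, f} | OUT={a, c}
  B5: | IN={a, c} | OUT={}

Merge at B1: OUT[B1] = IN[B2] = {b, d}
Applying B1's transfer function to that OUT value gives IN[B1] (row B1 above).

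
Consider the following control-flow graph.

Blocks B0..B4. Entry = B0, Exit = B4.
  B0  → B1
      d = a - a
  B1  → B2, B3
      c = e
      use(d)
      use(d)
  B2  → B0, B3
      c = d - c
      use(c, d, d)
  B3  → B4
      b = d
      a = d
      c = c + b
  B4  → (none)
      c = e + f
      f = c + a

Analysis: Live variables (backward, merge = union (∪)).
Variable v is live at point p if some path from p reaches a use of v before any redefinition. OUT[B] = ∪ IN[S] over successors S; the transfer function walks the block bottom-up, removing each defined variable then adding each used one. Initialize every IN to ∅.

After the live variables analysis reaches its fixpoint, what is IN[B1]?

Per-block solution:
  B0:  IN={a, e, f}  OUT={a, d, e, f}
  B1:  IN={a, d, e, f}  OUT={a, c, d, e, f}
  B2:  IN={a, c, d, e, f}  OUT={a, c, d, e, f}
  B3:  IN={c, d, e, f}  OUT={a, e, f}
  B4:  IN={a, e, f}  OUT={}

Merge at B1: OUT[B1] = IN[B2] ⊔ IN[B3] = {a, c, d, e, f}
Applying B1's transfer function to that OUT value gives IN[B1] (row B1 above).

Answer: {a, d, e, f}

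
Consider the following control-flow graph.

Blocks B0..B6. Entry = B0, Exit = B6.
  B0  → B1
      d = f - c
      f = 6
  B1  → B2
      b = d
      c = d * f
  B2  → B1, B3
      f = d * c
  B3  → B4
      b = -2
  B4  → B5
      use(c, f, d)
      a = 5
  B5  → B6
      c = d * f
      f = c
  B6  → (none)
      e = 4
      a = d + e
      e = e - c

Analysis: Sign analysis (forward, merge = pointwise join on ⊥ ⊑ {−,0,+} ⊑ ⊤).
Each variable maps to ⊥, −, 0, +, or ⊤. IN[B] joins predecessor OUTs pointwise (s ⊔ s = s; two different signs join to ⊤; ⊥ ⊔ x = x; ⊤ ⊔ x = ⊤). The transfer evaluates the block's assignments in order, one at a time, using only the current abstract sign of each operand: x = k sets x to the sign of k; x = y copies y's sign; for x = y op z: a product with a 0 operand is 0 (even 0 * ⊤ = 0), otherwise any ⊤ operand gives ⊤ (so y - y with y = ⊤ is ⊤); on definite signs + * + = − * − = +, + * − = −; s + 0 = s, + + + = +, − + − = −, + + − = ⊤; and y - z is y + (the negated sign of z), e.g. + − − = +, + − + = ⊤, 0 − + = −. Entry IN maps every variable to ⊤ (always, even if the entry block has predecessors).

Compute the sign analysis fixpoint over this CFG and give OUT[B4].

Answer: {a: +, b: -, c: ⊤, d: ⊤, e: ⊤, f: ⊤}

Working:
Fixpoint table:
  B0:  IN=(all ⊤)  OUT={f:+; rest ⊤}
  B1:  IN=(all ⊤)  OUT=(all ⊤)
  B2:  IN=(all ⊤)  OUT=(all ⊤)
  B3:  IN=(all ⊤)  OUT={b:-; rest ⊤}
  B4:  IN={b:-; rest ⊤}  OUT={a:+, b:-; rest ⊤}
  B5:  IN={a:+, b:-; rest ⊤}  OUT={a:+, b:-; rest ⊤}
  B6:  IN={a:+, b:-; rest ⊤}  OUT={b:-; rest ⊤}

Merge at B4: IN[B4] = OUT[B3] = {a: ⊤, b: -, c: ⊤, d: ⊤, e: ⊤, f: ⊤}
Applying B4's transfer function to that IN value gives OUT[B4] (row B4 above).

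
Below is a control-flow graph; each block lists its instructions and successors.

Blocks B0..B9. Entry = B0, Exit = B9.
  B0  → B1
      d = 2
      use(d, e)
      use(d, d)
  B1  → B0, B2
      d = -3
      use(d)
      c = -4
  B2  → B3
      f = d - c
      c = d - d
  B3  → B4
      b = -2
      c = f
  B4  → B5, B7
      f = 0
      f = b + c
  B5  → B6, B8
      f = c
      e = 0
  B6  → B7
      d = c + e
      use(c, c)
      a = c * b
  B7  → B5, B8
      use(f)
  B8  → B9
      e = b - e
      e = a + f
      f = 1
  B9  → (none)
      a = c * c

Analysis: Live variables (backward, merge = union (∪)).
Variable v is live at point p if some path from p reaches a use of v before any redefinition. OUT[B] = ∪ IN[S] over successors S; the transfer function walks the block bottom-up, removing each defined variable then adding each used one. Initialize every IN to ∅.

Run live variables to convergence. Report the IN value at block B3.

Per-block solution:
  B0:   IN={a, e}   OUT={a, e}
  B1:   IN={a, e}   OUT={a, c, d, e}
  B2:   IN={a, c, d, e}   OUT={a, e, f}
  B3:   IN={a, e, f}   OUT={a, b, c, e}
  B4:   IN={a, b, c, e}   OUT={a, b, c, e, f}
  B5:   IN={a, b, c}   OUT={a, b, c, e, f}
  B6:   IN={b, c, e, f}   OUT={a, b, c, e, f}
  B7:   IN={a, b, c, e, f}   OUT={a, b, c, e, f}
  B8:   IN={a, b, c, e, f}   OUT={c}
  B9:   IN={c}   OUT={}

Merge at B3: OUT[B3] = IN[B4] = {a, b, c, e}
Applying B3's transfer function to that OUT value gives IN[B3] (row B3 above).

Answer: {a, e, f}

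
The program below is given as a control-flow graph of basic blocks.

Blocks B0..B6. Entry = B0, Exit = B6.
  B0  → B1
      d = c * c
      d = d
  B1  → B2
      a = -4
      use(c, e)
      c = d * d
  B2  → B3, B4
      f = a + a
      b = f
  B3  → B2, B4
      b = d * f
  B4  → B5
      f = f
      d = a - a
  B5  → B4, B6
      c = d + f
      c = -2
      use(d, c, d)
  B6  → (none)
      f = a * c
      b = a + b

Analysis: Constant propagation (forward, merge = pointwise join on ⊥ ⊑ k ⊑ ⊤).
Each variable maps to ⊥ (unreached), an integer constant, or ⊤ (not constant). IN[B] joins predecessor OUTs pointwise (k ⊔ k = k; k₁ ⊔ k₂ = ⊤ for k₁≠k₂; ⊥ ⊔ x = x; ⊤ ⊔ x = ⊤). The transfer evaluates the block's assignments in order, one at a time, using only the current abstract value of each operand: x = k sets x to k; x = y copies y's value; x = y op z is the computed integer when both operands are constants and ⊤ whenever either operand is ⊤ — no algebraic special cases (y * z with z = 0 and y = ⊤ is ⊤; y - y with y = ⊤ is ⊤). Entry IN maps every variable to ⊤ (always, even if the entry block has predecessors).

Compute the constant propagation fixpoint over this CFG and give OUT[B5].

Answer: {a: -4, b: ⊤, c: -2, d: 0, e: ⊤, f: -8}

Trace:
Per-block solution:
  B0:  IN=(all ⊤)  OUT=(all ⊤)
  B1:  IN=(all ⊤)  OUT={a:-4; rest ⊤}
  B2:  IN={a:-4; rest ⊤}  OUT={a:-4, b:-8, f:-8; rest ⊤}
  B3:  IN={a:-4, b:-8, f:-8; rest ⊤}  OUT={a:-4, f:-8; rest ⊤}
  B4:  IN={a:-4, f:-8; rest ⊤}  OUT={a:-4, d:0, f:-8; rest ⊤}
  B5:  IN={a:-4, d:0, f:-8; rest ⊤}  OUT={a:-4, c:-2, d:0, f:-8; rest ⊤}
  B6:  IN={a:-4, c:-2, d:0, f:-8; rest ⊤}  OUT={a:-4, c:-2, d:0, f:8; rest ⊤}

Merge at B5: IN[B5] = OUT[B4] = {a: -4, b: ⊤, c: ⊤, d: 0, e: ⊤, f: -8}
Applying B5's transfer function to that IN value gives OUT[B5] (row B5 above).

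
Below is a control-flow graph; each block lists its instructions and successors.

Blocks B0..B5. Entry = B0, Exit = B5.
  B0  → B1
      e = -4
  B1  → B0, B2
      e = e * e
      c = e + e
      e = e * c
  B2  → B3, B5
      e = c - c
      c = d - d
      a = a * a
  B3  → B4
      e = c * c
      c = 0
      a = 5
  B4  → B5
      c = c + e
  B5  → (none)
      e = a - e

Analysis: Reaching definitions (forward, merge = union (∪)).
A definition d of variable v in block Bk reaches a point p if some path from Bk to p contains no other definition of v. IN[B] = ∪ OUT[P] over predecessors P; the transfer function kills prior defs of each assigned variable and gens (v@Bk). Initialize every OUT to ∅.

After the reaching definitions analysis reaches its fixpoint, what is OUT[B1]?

Answer: {c@B1, e@B1}

Working:
Converged values:
  B0:  IN={c@B1, e@B1}  OUT={c@B1, e@B0}
  B1:  IN={c@B1, e@B0}  OUT={c@B1, e@B1}
  B2:  IN={c@B1, e@B1}  OUT={a@B2, c@B2, e@B2}
  B3:  IN={a@B2, c@B2, e@B2}  OUT={a@B3, c@B3, e@B3}
  B4:  IN={a@B3, c@B3, e@B3}  OUT={a@B3, c@B4, e@B3}
  B5:  IN={a@B2, a@B3, c@B2, c@B4, e@B2, e@B3}  OUT={a@B2, a@B3, c@B2, c@B4, e@B5}

Merge at B1: IN[B1] = OUT[B0] = {c@B1, e@B0}
Applying B1's transfer function to that IN value gives OUT[B1] (row B1 above).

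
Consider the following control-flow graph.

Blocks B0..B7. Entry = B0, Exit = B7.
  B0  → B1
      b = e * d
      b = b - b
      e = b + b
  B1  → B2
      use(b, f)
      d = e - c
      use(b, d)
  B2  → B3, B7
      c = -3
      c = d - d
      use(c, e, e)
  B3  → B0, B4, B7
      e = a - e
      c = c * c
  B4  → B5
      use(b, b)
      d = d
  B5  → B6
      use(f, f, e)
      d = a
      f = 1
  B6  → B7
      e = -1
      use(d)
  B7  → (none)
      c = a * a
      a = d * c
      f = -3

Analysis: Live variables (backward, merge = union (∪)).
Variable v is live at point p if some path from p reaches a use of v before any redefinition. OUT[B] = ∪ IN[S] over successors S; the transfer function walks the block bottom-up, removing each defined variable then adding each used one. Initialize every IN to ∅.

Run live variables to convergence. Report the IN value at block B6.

Answer: {a, d}

Trace:
Converged values:
  B0: | IN={a, c, d, e, f} | OUT={a, b, c, e, f}
  B1: | IN={a, b, c, e, f} | OUT={a, b, d, e, f}
  B2: | IN={a, b, d, e, f} | OUT={a, b, c, d, e, f}
  B3: | IN={a, b, c, d, e, f} | OUT={a, b, c, d, e, f}
  B4: | IN={a, b, d, e, f} | OUT={a, e, f}
  B5: | IN={a, e, f} | OUT={a, d}
  B6: | IN={a, d} | OUT={a, d}
  B7: | IN={a, d} | OUT={}

Merge at B6: OUT[B6] = IN[B7] = {a, d}
Applying B6's transfer function to that OUT value gives IN[B6] (row B6 above).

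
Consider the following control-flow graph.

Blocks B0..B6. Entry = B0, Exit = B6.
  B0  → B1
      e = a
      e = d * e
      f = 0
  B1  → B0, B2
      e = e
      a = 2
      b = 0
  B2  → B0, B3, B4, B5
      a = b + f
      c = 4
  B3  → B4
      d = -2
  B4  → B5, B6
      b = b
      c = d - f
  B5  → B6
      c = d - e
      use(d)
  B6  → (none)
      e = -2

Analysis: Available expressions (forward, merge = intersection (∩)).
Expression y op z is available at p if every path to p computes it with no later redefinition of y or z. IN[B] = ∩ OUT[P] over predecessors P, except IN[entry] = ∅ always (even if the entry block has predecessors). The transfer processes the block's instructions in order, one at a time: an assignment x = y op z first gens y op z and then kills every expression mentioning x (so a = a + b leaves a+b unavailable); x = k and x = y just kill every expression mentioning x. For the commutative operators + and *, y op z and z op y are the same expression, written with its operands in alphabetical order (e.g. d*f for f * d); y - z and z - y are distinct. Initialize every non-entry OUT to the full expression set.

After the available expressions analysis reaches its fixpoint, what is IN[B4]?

Converged values:
  B0: | IN={} | OUT={}
  B1: | IN={} | OUT={}
  B2: | IN={} | OUT={b+f}
  B3: | IN={b+f} | OUT={b+f}
  B4: | IN={b+f} | OUT={d-f}
  B5: | IN={} | OUT={d-e}
  B6: | IN={} | OUT={}

Merge at B4: IN[B4] = OUT[B2] ∩ OUT[B3] = {b+f}

Answer: {b+f}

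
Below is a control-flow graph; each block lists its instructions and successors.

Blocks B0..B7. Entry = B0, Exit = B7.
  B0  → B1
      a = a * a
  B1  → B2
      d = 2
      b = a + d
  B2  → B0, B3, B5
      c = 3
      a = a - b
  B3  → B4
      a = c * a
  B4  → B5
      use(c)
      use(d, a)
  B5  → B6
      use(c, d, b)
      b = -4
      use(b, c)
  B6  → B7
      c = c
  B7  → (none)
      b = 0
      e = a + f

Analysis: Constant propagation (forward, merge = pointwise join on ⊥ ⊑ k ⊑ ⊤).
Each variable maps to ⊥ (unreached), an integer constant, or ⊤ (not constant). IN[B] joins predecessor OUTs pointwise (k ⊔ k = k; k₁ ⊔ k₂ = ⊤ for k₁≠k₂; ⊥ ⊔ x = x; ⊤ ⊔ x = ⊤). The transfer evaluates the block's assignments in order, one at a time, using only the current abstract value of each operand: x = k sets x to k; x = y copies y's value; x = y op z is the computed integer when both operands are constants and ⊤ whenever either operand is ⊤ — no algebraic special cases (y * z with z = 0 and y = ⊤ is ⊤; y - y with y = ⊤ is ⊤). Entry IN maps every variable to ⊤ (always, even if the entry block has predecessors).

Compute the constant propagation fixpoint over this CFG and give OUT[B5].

Answer: {a: ⊤, b: -4, c: 3, d: 2, e: ⊤, f: ⊤}

Trace:
Fixpoint table:
  B0:   IN=(all ⊤)   OUT=(all ⊤)
  B1:   IN=(all ⊤)   OUT={d:2; rest ⊤}
  B2:   IN={d:2; rest ⊤}   OUT={c:3, d:2; rest ⊤}
  B3:   IN={c:3, d:2; rest ⊤}   OUT={c:3, d:2; rest ⊤}
  B4:   IN={c:3, d:2; rest ⊤}   OUT={c:3, d:2; rest ⊤}
  B5:   IN={c:3, d:2; rest ⊤}   OUT={b:-4, c:3, d:2; rest ⊤}
  B6:   IN={b:-4, c:3, d:2; rest ⊤}   OUT={b:-4, c:3, d:2; rest ⊤}
  B7:   IN={b:-4, c:3, d:2; rest ⊤}   OUT={b:0, c:3, d:2; rest ⊤}

Merge at B5: IN[B5] = OUT[B2] ⊔ OUT[B4] = {a: ⊤, b: ⊤, c: 3, d: 2, e: ⊤, f: ⊤}
Applying B5's transfer function to that IN value gives OUT[B5] (row B5 above).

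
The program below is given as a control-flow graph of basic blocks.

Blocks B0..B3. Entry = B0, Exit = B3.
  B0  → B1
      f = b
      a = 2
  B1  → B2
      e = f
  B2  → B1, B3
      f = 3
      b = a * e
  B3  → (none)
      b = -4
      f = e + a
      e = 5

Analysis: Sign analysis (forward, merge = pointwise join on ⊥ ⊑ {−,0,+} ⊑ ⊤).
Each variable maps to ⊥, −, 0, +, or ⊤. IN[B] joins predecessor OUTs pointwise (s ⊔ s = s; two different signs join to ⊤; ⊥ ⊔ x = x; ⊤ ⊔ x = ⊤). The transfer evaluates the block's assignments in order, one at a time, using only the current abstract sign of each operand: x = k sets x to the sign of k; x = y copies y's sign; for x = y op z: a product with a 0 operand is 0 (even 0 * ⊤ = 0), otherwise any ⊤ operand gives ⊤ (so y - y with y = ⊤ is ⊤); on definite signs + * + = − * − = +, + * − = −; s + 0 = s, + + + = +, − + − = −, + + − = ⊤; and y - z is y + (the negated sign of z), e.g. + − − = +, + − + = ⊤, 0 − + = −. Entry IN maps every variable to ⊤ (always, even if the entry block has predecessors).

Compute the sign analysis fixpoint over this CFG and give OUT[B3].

Answer: {a: +, b: -, c: ⊤, d: ⊤, e: +, f: ⊤}

Trace:
Per-block solution:
  B0:  IN=(all ⊤)  OUT={a:+; rest ⊤}
  B1:  IN={a:+; rest ⊤}  OUT={a:+; rest ⊤}
  B2:  IN={a:+; rest ⊤}  OUT={a:+, f:+; rest ⊤}
  B3:  IN={a:+, f:+; rest ⊤}  OUT={a:+, b:-, e:+; rest ⊤}

Merge at B3: IN[B3] = OUT[B2] = {a: +, b: ⊤, c: ⊤, d: ⊤, e: ⊤, f: +}
Applying B3's transfer function to that IN value gives OUT[B3] (row B3 above).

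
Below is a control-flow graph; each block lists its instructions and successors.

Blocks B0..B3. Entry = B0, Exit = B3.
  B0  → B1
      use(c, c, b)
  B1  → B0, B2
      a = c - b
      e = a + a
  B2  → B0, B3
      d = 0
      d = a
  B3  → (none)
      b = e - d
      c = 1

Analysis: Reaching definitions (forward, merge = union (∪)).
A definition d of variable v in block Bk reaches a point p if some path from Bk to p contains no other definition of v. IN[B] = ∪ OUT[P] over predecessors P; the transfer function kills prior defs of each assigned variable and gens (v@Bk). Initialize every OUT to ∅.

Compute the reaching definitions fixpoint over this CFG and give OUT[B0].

Answer: {a@B1, d@B2, e@B1}

Trace:
Converged values:
  B0: | IN={a@B1, d@B2, e@B1} | OUT={a@B1, d@B2, e@B1}
  B1: | IN={a@B1, d@B2, e@B1} | OUT={a@B1, d@B2, e@B1}
  B2: | IN={a@B1, d@B2, e@B1} | OUT={a@B1, d@B2, e@B1}
  B3: | IN={a@B1, d@B2, e@B1} | OUT={a@B1, b@B3, c@B3, d@B2, e@B1}

Merge at B0 (entry node, so the boundary value {} is joined with the incoming edge(s)): IN[B0] = {} ⊔ OUT[B1] ⊔ OUT[B2] = {a@B1, d@B2, e@B1}
Applying B0's transfer function to that IN value gives OUT[B0] (row B0 above).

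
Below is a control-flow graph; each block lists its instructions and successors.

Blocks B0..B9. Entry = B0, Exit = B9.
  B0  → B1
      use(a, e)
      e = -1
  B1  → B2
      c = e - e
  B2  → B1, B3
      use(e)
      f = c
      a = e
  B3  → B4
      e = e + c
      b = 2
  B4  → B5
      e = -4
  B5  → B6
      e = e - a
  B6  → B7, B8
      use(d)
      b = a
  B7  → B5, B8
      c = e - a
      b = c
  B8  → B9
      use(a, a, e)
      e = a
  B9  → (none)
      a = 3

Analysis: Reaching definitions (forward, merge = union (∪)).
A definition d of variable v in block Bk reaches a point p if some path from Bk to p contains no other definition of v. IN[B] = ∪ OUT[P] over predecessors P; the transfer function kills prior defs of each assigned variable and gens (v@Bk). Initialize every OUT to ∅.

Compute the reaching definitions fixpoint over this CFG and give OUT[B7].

Answer: {a@B2, b@B7, c@B7, e@B5, f@B2}

Derivation:
Converged values:
  B0:   IN={}   OUT={e@B0}
  B1:   IN={a@B2, c@B1, e@B0, f@B2}   OUT={a@B2, c@B1, e@B0, f@B2}
  B2:   IN={a@B2, c@B1, e@B0, f@B2}   OUT={a@B2, c@B1, e@B0, f@B2}
  B3:   IN={a@B2, c@B1, e@B0, f@B2}   OUT={a@B2, b@B3, c@B1, e@B3, f@B2}
  B4:   IN={a@B2, b@B3, c@B1, e@B3, f@B2}   OUT={a@B2, b@B3, c@B1, e@B4, f@B2}
  B5:   IN={a@B2, b@B3, b@B7, c@B1, c@B7, e@B4, e@B5, f@B2}   OUT={a@B2, b@B3, b@B7, c@B1, c@B7, e@B5, f@B2}
  B6:   IN={a@B2, b@B3, b@B7, c@B1, c@B7, e@B5, f@B2}   OUT={a@B2, b@B6, c@B1, c@B7, e@B5, f@B2}
  B7:   IN={a@B2, b@B6, c@B1, c@B7, e@B5, f@B2}   OUT={a@B2, b@B7, c@B7, e@B5, f@B2}
  B8:   IN={a@B2, b@B6, b@B7, c@B1, c@B7, e@B5, f@B2}   OUT={a@B2, b@B6, b@B7, c@B1, c@B7, e@B8, f@B2}
  B9:   IN={a@B2, b@B6, b@B7, c@B1, c@B7, e@B8, f@B2}   OUT={a@B9, b@B6, b@B7, c@B1, c@B7, e@B8, f@B2}

Merge at B7: IN[B7] = OUT[B6] = {a@B2, b@B6, c@B1, c@B7, e@B5, f@B2}
Applying B7's transfer function to that IN value gives OUT[B7] (row B7 above).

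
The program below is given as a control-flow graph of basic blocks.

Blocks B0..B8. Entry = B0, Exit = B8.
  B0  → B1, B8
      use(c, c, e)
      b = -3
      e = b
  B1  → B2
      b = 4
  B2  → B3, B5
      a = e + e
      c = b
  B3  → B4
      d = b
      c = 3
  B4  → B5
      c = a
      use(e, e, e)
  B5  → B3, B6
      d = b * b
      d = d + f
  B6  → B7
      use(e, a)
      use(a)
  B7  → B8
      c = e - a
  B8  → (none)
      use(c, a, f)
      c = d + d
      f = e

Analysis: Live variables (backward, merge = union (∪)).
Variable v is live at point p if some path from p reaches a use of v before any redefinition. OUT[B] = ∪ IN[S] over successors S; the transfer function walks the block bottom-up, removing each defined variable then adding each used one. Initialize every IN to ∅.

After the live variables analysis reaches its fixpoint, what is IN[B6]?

Answer: {a, d, e, f}

Derivation:
Fixpoint table:
  B0: | IN={a, c, d, e, f} | OUT={a, c, d, e, f}
  B1: | IN={e, f} | OUT={b, e, f}
  B2: | IN={b, e, f} | OUT={a, b, e, f}
  B3: | IN={a, b, e, f} | OUT={a, b, e, f}
  B4: | IN={a, b, e, f} | OUT={a, b, e, f}
  B5: | IN={a, b, e, f} | OUT={a, b, d, e, f}
  B6: | IN={a, d, e, f} | OUT={a, d, e, f}
  B7: | IN={a, d, e, f} | OUT={a, c, d, e, f}
  B8: | IN={a, c, d, e, f} | OUT={}

Merge at B6: OUT[B6] = IN[B7] = {a, d, e, f}
Applying B6's transfer function to that OUT value gives IN[B6] (row B6 above).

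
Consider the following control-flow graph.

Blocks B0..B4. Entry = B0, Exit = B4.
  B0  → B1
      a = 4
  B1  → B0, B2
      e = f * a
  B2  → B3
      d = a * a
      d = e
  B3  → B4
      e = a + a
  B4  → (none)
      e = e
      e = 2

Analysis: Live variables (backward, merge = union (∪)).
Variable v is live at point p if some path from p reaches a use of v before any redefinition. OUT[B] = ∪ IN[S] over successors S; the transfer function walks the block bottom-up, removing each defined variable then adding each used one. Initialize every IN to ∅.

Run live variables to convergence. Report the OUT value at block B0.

Answer: {a, f}

Working:
Converged values:
  B0:   IN={f}   OUT={a, f}
  B1:   IN={a, f}   OUT={a, e, f}
  B2:   IN={a, e}   OUT={a}
  B3:   IN={a}   OUT={e}
  B4:   IN={e}   OUT={}

Merge at B0: OUT[B0] = IN[B1] = {a, f}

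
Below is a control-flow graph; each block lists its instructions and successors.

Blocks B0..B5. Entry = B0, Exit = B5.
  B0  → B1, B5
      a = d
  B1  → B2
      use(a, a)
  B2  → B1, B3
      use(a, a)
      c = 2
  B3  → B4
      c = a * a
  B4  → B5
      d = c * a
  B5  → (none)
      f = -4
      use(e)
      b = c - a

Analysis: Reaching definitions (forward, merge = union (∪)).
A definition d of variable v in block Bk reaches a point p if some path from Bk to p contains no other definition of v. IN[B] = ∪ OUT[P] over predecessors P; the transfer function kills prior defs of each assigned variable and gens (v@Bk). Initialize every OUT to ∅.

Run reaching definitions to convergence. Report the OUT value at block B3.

Answer: {a@B0, c@B3}

Derivation:
Per-block solution:
  B0:   IN={}   OUT={a@B0}
  B1:   IN={a@B0, c@B2}   OUT={a@B0, c@B2}
  B2:   IN={a@B0, c@B2}   OUT={a@B0, c@B2}
  B3:   IN={a@B0, c@B2}   OUT={a@B0, c@B3}
  B4:   IN={a@B0, c@B3}   OUT={a@B0, c@B3, d@B4}
  B5:   IN={a@B0, c@B3, d@B4}   OUT={a@B0, b@B5, c@B3, d@B4, f@B5}

Merge at B3: IN[B3] = OUT[B2] = {a@B0, c@B2}
Applying B3's transfer function to that IN value gives OUT[B3] (row B3 above).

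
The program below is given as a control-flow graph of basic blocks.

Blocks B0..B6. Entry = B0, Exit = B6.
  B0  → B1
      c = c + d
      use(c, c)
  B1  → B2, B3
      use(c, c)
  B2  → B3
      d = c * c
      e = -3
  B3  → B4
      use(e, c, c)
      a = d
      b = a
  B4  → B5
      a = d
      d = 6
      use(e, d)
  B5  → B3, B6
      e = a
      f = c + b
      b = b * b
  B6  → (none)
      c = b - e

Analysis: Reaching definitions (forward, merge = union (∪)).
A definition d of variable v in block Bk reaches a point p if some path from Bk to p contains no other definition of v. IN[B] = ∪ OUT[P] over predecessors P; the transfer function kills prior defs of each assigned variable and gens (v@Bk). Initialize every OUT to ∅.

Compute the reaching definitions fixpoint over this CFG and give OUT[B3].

Per-block solution:
  B0:  IN={}  OUT={c@B0}
  B1:  IN={c@B0}  OUT={c@B0}
  B2:  IN={c@B0}  OUT={c@B0, d@B2, e@B2}
  B3:  IN={a@B4, b@B5, c@B0, d@B2, d@B4, e@B2, e@B5, f@B5}  OUT={a@B3, b@B3, c@B0, d@B2, d@B4, e@B2, e@B5, f@B5}
  B4:  IN={a@B3, b@B3, c@B0, d@B2, d@B4, e@B2, e@B5, f@B5}  OUT={a@B4, b@B3, c@B0, d@B4, e@B2, e@B5, f@B5}
  B5:  IN={a@B4, b@B3, c@B0, d@B4, e@B2, e@B5, f@B5}  OUT={a@B4, b@B5, c@B0, d@B4, e@B5, f@B5}
  B6:  IN={a@B4, b@B5, c@B0, d@B4, e@B5, f@B5}  OUT={a@B4, b@B5, c@B6, d@B4, e@B5, f@B5}

Merge at B3: IN[B3] = OUT[B1] ⊔ OUT[B2] ⊔ OUT[B5] = {a@B4, b@B5, c@B0, d@B2, d@B4, e@B2, e@B5, f@B5}
Applying B3's transfer function to that IN value gives OUT[B3] (row B3 above).

Answer: {a@B3, b@B3, c@B0, d@B2, d@B4, e@B2, e@B5, f@B5}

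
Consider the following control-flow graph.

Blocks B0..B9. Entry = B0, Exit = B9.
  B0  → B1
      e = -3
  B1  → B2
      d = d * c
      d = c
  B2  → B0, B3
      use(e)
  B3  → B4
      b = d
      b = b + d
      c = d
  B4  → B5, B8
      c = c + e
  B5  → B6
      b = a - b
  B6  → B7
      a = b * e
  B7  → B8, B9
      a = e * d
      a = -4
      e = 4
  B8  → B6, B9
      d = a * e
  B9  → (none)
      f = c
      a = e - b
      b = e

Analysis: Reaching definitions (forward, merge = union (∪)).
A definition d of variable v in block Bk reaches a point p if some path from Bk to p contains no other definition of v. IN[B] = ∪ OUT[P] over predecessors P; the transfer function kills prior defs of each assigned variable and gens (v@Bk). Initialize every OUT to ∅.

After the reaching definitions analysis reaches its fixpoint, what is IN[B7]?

Per-block solution:
  B0:   IN={d@B1, e@B0}   OUT={d@B1, e@B0}
  B1:   IN={d@B1, e@B0}   OUT={d@B1, e@B0}
  B2:   IN={d@B1, e@B0}   OUT={d@B1, e@B0}
  B3:   IN={d@B1, e@B0}   OUT={b@B3, c@B3, d@B1, e@B0}
  B4:   IN={b@B3, c@B3, d@B1, e@B0}   OUT={b@B3, c@B4, d@B1, e@B0}
  B5:   IN={b@B3, c@B4, d@B1, e@B0}   OUT={b@B5, c@B4, d@B1, e@B0}
  B6:   IN={a@B7, b@B3, b@B5, c@B4, d@B1, d@B8, e@B0, e@B7}   OUT={a@B6, b@B3, b@B5, c@B4, d@B1, d@B8, e@B0, e@B7}
  B7:   IN={a@B6, b@B3, b@B5, c@B4, d@B1, d@B8, e@B0, e@B7}   OUT={a@B7, b@B3, b@B5, c@B4, d@B1, d@B8, e@B7}
  B8:   IN={a@B7, b@B3, b@B5, c@B4, d@B1, d@B8, e@B0, e@B7}   OUT={a@B7, b@B3, b@B5, c@B4, d@B8, e@B0, e@B7}
  B9:   IN={a@B7, b@B3, b@B5, c@B4, d@B1, d@B8, e@B0, e@B7}   OUT={a@B9, b@B9, c@B4, d@B1, d@B8, e@B0, e@B7, f@B9}

Merge at B7: IN[B7] = OUT[B6] = {a@B6, b@B3, b@B5, c@B4, d@B1, d@B8, e@B0, e@B7}

Answer: {a@B6, b@B3, b@B5, c@B4, d@B1, d@B8, e@B0, e@B7}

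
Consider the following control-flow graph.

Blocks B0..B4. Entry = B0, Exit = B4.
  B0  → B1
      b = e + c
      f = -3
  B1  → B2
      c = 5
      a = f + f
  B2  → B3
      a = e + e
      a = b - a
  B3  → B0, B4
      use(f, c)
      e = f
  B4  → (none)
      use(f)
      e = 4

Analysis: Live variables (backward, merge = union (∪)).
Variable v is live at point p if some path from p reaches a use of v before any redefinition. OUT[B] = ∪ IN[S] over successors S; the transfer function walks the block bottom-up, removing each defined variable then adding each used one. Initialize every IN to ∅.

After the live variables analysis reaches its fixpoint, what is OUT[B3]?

Fixpoint table:
  B0:   IN={c, e}   OUT={b, e, f}
  B1:   IN={b, e, f}   OUT={b, c, e, f}
  B2:   IN={b, c, e, f}   OUT={c, f}
  B3:   IN={c, f}   OUT={c, e, f}
  B4:   IN={f}   OUT={}

Merge at B3: OUT[B3] = IN[B0] ⊔ IN[B4] = {c, e, f}

Answer: {c, e, f}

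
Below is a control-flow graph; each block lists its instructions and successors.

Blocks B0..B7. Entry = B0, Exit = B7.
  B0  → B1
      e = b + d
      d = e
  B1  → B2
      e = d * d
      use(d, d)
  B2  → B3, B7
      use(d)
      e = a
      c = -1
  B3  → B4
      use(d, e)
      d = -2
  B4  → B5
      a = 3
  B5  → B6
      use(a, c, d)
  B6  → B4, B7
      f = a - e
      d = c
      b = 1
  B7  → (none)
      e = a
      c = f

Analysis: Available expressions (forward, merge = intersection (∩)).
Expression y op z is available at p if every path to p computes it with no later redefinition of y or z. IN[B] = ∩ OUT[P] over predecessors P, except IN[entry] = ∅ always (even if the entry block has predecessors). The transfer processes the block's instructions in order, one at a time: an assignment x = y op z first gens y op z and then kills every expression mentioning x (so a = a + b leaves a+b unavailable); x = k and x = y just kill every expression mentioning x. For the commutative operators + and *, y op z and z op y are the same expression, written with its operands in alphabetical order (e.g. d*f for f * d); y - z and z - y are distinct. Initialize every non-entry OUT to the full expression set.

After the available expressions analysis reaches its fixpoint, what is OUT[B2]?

Per-block solution:
  B0: | IN={} | OUT={}
  B1: | IN={} | OUT={d*d}
  B2: | IN={d*d} | OUT={d*d}
  B3: | IN={d*d} | OUT={}
  B4: | IN={} | OUT={}
  B5: | IN={} | OUT={}
  B6: | IN={} | OUT={a-e}
  B7: | IN={} | OUT={}

Merge at B2: IN[B2] = OUT[B1] = {d*d}
Applying B2's transfer function to that IN value gives OUT[B2] (row B2 above).

Answer: {d*d}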